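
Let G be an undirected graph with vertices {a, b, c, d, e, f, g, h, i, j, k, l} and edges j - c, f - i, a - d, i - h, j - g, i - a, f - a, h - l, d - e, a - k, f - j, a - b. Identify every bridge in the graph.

The edges on the cycle f-i-a-f are not bridges since each lies on that cycle.
But removing d - e disconnects d from e; removing f - j disconnects f from j; removing c - j disconnects c from j; removing a - d disconnects a from d — these are bridges.
In total 9 edges are bridges.

a-b, a-d, a-k, c-j, d-e, f-j, g-j, h-i, h-l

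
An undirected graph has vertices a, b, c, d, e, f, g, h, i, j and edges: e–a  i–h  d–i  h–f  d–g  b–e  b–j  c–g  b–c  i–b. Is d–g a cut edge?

No

After removing d–g, the path d-i-b-c-g still connects them, so the edge is not a bridge.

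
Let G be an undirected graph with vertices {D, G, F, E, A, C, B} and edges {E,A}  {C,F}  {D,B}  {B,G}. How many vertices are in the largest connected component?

3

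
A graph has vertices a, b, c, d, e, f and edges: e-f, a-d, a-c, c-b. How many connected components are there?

2

Starting from e we can reach e, f. That is one component of size 2.
Starting from a we can reach a, b, c, d. That is one component of size 4.
Total: 2 components.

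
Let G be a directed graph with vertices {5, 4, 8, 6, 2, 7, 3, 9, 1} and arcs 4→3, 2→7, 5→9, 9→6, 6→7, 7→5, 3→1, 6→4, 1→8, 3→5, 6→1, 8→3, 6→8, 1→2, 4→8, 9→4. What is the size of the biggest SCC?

9

{1, 2, 3, 4, 5, 6, 7, 8, 9} are all mutually reachable — one SCC of size 9.
The largest has 9 vertices.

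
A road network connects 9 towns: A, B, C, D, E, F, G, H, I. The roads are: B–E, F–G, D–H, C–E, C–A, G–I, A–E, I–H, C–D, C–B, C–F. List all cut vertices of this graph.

Removing C increases the component count from 1 to 2, so C is a cut vertex.
By contrast removing I leaves 1 component; it is not a cut vertex. No other vertex is a cut vertex either.

C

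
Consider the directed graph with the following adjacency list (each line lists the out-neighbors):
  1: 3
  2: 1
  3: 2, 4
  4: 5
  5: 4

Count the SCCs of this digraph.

2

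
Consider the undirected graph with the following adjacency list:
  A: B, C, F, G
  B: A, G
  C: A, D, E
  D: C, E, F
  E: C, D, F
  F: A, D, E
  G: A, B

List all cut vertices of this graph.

A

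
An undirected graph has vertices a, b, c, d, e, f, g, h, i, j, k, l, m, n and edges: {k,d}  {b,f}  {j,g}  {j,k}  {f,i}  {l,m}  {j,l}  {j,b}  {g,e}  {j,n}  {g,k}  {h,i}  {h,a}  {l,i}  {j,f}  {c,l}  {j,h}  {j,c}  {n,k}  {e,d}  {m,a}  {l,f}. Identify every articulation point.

j

Removing j increases the component count from 1 to 2, so j is a cut vertex.
By contrast removing e leaves 1 component; it is not a cut vertex. No other vertex is a cut vertex either.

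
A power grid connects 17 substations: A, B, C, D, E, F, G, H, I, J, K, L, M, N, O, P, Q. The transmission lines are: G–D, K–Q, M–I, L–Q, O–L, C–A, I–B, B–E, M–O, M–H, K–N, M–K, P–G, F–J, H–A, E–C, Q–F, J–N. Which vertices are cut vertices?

G, M

Removing G increases the component count from 2 to 3, so G is a cut vertex.
Removing M increases the component count from 2 to 3, so M is a cut vertex.
By contrast removing C leaves 2 components; it is not a cut vertex. No other vertex is a cut vertex either.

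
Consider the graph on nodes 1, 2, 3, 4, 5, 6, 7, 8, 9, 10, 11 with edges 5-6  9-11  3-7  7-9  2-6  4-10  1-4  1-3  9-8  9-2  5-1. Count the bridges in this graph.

The edges on the cycle 5-1-3-7-9-2-6-5 are not bridges since each lies on that cycle.
But removing 11-9 disconnects 11 from 9; removing 1-4 disconnects 1 from 4; removing 8-9 disconnects 8 from 9; removing 10-4 disconnects 10 from 4 — these are bridges.
That makes 4 bridges.

4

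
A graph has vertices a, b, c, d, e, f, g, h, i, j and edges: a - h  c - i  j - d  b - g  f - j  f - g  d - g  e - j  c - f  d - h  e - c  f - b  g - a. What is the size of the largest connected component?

10

Starting from a we can reach a, b, c, d, e, f, g, h, i, j. That is one component of size 10.
The largest has 10 vertices.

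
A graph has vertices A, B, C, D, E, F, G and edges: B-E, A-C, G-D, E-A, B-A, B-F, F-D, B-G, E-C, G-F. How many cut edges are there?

0

The edges on the cycle B-G-D-F-B are not bridges since each lies on that cycle.
Every edge lies on some cycle, so there are no bridges.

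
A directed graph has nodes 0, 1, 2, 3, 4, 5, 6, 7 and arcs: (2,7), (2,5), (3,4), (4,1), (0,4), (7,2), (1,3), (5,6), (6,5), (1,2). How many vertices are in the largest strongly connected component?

{1, 3, 4} are all mutually reachable — one SCC of size 3.
{5, 6} are all mutually reachable — one SCC of size 2.
{2, 7} are all mutually reachable — one SCC of size 2.
{0} is an SCC by itself.
The largest has 3 vertices.

3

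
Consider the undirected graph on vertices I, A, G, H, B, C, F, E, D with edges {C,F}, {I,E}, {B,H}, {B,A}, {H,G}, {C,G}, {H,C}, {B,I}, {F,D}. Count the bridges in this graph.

The edges on the cycle H-C-G-H are not bridges since each lies on that cycle.
But removing B - H disconnects B from H; removing E - I disconnects E from I; removing B - A disconnects B from A; removing B - I disconnects B from I — these are bridges.
In total 6 edges are bridges.

6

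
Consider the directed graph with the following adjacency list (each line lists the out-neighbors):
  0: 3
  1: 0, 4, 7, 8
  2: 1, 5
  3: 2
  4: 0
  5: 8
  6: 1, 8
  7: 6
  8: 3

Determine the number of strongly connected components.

1

{0, 1, 2, 3, 4, 5, 6, 7, 8} are all mutually reachable — one SCC of size 9.
That gives 1 strongly connected component.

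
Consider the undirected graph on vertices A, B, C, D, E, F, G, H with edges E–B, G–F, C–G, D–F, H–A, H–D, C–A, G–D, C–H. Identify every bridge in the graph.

The edges on the cycle C-G-F-D-H-C are not bridges since each lies on that cycle.
But removing E–B disconnects E from B — this is a bridge.

B-E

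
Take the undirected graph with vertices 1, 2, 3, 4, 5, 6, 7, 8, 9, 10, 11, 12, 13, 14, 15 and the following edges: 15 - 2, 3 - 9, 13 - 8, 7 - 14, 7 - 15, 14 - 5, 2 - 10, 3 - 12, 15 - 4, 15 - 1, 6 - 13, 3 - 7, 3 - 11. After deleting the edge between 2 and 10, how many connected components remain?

3

Before removal there are 2 components.
2 - 10 is a bridge — removing it separates 2's side from 10's side.
After removal: 3 components.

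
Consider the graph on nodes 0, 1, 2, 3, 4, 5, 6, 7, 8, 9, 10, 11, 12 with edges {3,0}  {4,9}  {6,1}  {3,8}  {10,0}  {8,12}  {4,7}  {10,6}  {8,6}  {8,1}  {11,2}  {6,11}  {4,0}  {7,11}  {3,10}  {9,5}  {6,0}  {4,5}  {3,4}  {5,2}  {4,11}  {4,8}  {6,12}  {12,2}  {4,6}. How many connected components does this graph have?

1

Starting from 0 we can reach 0, 1, 2, 3, 4, 5, 6, 7, 8, 9, 10, 11, 12. That is one component of size 13.
Total: 1 component.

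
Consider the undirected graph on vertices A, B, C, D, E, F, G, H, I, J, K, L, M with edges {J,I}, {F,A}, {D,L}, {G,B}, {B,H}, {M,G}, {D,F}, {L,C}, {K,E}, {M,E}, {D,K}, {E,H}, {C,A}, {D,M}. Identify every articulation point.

Removing D increases the component count from 2 to 3, so D is a cut vertex.
By contrast removing L leaves 2 components; it is not a cut vertex. No other vertex is a cut vertex either.

D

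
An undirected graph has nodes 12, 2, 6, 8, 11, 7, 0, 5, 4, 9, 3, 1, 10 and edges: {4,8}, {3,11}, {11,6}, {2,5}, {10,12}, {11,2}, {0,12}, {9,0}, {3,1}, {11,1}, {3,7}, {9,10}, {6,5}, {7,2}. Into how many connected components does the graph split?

Starting from 4 we can reach 4, 8. That is one component of size 2.
Starting from 0 we can reach 0, 9, 10, 12. That is one component of size 4.
Starting from 1 we can reach 1, 2, 3, 5, 6, 7, 11. That is one component of size 7.
Total: 3 components.

3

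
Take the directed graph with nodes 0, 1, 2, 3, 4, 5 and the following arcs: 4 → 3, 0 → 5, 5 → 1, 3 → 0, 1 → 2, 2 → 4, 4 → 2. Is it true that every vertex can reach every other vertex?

Yes

From 0 we can reach every vertex (0, 1, 2, 3, 4, 5), and every vertex can reach 0 (0, 1, 2, 3, 4, 5). So the whole graph is one strongly connected component.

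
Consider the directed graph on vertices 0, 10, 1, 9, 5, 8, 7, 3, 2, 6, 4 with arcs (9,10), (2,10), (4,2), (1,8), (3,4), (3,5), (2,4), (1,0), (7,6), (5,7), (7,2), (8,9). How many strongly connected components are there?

{2, 4} are all mutually reachable — one SCC of size 2.
{1} is an SCC by itself.
{5} is an SCC by itself.
{10} is an SCC by itself.
{7} is an SCC by itself.
(and 5 more singleton SCCs)
That gives 10 strongly connected components.

10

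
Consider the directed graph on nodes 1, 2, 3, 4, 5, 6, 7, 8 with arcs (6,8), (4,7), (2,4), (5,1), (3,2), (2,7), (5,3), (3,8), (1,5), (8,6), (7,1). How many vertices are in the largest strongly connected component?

{1, 2, 3, 4, 5, 7} are all mutually reachable — one SCC of size 6.
{6, 8} are all mutually reachable — one SCC of size 2.
The largest has 6 vertices.

6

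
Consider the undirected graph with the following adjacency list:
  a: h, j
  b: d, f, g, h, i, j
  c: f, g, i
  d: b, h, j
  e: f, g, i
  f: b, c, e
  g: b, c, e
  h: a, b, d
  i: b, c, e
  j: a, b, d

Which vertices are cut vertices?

b

Removing b increases the component count from 1 to 2, so b is a cut vertex.
By contrast removing a leaves 1 component; it is not a cut vertex. No other vertex is a cut vertex either.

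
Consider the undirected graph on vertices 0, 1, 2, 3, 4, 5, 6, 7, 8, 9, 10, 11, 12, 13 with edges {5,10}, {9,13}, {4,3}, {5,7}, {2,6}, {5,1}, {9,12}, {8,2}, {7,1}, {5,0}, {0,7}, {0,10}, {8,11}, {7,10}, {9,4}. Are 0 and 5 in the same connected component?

Yes

From 0 we can reach 0, 1, 5, 7, 10, which includes 5.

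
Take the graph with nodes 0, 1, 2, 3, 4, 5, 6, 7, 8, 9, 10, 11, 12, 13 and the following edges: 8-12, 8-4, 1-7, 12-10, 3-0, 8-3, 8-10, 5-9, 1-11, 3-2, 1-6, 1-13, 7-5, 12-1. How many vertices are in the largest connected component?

14

Starting from 0 we can reach 0, 1, 2, 3, 4, 5, 6, 7, 8, 9, 10, 11, 12, 13. That is one component of size 14.
The largest has 14 vertices.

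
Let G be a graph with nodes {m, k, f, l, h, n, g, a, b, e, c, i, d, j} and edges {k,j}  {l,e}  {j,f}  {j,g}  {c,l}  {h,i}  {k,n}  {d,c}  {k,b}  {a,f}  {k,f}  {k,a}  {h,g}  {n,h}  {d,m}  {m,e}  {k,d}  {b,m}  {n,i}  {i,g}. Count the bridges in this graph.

0

The edges on the cycle n-h-i-n are not bridges since each lies on that cycle.
Every edge lies on some cycle, so there are no bridges.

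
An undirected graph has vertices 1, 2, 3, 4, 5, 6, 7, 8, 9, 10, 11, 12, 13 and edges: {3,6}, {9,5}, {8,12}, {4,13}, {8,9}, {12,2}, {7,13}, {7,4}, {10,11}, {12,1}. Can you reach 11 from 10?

Yes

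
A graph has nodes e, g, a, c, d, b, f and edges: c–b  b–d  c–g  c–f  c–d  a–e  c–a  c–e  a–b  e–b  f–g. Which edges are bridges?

none

The edges on the cycle c-a-e-c are not bridges since each lies on that cycle.
Every edge lies on some cycle, so there are no bridges.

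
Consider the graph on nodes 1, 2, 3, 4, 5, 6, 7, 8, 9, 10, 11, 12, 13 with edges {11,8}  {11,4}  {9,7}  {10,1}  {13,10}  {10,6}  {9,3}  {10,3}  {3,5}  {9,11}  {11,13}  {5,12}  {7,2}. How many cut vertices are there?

Removing 3 increases the component count from 1 to 2, so 3 is a cut vertex.
Removing 5 increases the component count from 1 to 2, so 5 is a cut vertex.
Removing 7 increases the component count from 1 to 2, so 7 is a cut vertex.
Likewise 9, 10, 11 are cut vertices.
By contrast removing 1 leaves 1 component; it is not a cut vertex. No other vertex is a cut vertex either.

6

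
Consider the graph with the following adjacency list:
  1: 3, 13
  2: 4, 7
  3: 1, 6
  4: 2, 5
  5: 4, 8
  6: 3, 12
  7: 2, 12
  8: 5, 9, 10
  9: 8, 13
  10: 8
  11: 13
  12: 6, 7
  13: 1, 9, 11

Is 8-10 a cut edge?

Yes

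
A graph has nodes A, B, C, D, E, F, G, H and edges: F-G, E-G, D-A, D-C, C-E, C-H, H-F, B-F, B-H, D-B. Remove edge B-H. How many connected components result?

1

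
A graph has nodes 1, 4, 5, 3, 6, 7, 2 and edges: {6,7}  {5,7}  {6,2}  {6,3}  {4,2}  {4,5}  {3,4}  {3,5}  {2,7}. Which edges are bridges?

none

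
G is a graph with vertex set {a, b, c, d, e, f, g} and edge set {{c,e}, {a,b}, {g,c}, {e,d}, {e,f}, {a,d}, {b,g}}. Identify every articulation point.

e

Removing e increases the component count from 1 to 2, so e is a cut vertex.
By contrast removing a leaves 1 component; it is not a cut vertex. No other vertex is a cut vertex either.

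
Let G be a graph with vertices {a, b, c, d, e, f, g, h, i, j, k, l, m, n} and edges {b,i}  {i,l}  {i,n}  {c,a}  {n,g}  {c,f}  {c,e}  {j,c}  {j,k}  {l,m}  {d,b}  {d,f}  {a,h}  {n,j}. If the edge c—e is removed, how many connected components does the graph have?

Before removal there is 1 component.
c—e is a bridge — removing it separates c's side from e's side.
After removal: 2 components.

2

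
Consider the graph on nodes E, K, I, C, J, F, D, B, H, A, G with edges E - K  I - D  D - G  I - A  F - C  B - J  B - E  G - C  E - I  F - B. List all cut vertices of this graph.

B, E, I

Removing B increases the component count from 2 to 3, so B is a cut vertex.
Removing E increases the component count from 2 to 3, so E is a cut vertex.
Removing I increases the component count from 2 to 3, so I is a cut vertex.
By contrast removing J leaves 2 components; it is not a cut vertex. No other vertex is a cut vertex either.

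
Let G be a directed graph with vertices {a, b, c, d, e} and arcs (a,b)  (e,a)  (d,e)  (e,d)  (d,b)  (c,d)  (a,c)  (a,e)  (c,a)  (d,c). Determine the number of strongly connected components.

{a, c, d, e} are all mutually reachable — one SCC of size 4.
{b} is an SCC by itself.
That gives 2 strongly connected components.

2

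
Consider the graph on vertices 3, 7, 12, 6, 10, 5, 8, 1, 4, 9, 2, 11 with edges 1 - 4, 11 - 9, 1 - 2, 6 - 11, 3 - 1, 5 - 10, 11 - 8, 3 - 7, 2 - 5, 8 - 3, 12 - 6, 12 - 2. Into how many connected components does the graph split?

Starting from 1 we can reach 1, 2, 3, 4, 5, 6, 7, 8, 9, 10, 11, 12. That is one component of size 12.
Total: 1 component.

1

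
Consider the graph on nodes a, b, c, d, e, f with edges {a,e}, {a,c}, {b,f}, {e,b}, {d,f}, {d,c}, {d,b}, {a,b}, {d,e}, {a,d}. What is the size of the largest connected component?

Starting from a we can reach a, b, c, d, e, f. That is one component of size 6.
The largest has 6 vertices.

6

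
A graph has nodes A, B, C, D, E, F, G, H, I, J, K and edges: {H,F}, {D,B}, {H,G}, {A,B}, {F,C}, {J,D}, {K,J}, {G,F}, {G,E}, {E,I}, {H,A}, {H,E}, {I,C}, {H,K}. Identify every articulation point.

H

Removing H increases the component count from 1 to 2, so H is a cut vertex.
By contrast removing K leaves 1 component; it is not a cut vertex. No other vertex is a cut vertex either.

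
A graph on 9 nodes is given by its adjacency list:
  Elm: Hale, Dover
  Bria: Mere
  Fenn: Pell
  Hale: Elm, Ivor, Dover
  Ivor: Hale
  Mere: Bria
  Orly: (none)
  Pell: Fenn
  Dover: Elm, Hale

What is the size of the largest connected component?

4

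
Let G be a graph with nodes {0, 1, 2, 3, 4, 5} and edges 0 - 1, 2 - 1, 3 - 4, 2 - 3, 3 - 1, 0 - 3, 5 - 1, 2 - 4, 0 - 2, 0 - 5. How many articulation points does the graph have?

Removing 1, for instance, still leaves 1 component. No single vertex removal increases the component count — the graph has no articulation points.

0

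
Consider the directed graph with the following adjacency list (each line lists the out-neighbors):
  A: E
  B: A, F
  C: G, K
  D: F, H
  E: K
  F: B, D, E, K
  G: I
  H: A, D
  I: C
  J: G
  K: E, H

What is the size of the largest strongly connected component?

7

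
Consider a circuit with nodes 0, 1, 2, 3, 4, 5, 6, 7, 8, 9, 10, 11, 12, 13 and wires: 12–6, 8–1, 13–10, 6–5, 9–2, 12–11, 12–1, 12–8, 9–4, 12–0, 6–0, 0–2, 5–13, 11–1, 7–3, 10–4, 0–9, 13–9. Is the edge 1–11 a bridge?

No

After removing 1–11, the path 1-12-11 still connects them, so the edge is not a bridge.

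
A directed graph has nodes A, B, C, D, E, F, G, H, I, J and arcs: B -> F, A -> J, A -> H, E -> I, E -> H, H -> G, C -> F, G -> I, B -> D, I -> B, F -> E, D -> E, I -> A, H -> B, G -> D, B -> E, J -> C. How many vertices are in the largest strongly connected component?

{A, B, C, D, E, F, G, H, I, J} are all mutually reachable — one SCC of size 10.
The largest has 10 vertices.

10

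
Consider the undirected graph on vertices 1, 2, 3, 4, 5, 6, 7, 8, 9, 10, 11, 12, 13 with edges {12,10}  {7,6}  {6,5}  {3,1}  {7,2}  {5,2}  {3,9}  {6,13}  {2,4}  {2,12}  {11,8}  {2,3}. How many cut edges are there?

The edges on the cycle 7-6-5-2-7 are not bridges since each lies on that cycle.
But removing 2-3 disconnects 2 from 3; removing 9-3 disconnects 9 from 3; removing 4-2 disconnects 4 from 2; removing 11-8 disconnects 11 from 8 — these are bridges.
In total 8 edges are bridges.

8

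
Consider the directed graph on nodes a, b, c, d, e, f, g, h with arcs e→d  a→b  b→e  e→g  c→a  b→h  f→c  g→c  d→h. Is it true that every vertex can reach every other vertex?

There is no directed path from d to g, so the graph is not strongly connected.

No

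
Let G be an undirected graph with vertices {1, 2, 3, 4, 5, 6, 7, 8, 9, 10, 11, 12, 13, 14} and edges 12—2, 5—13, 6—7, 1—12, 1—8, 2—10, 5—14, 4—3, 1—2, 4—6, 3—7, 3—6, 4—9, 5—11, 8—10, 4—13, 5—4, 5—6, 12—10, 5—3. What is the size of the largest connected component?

Starting from 1 we can reach 1, 2, 8, 10, 12. That is one component of size 5.
Starting from 3 we can reach 3, 4, 5, 6, 7, 9, 11, 13, 14. That is one component of size 9.
The largest has 9 vertices.

9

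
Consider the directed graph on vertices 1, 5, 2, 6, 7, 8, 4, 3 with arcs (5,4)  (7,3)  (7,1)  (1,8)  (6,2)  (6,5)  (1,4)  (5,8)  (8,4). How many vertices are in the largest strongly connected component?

{1} is an SCC by itself.
{2} is an SCC by itself.
{3} is an SCC by itself.
{7} is an SCC by itself.
{5} is an SCC by itself.
(and 3 more singleton SCCs)
The largest has 1 vertex.

1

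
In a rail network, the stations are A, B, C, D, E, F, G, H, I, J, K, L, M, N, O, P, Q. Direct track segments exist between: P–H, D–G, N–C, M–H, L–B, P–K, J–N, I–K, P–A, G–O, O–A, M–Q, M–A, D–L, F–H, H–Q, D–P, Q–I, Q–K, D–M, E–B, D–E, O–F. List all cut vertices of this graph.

D, N

Removing D increases the component count from 2 to 3, so D is a cut vertex.
Removing N increases the component count from 2 to 3, so N is a cut vertex.
By contrast removing G leaves 2 components; it is not a cut vertex. No other vertex is a cut vertex either.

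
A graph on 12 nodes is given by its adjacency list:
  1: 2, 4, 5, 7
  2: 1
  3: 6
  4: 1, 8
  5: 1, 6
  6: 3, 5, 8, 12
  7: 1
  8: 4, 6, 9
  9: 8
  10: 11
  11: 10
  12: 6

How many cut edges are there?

The edges on the cycle 1-4-8-6-5-1 are not bridges since each lies on that cycle.
But removing 9-8 disconnects 9 from 8; removing 1-7 disconnects 1 from 7; removing 6-12 disconnects 6 from 12; removing 6-3 disconnects 6 from 3 — these are bridges.
In total 6 edges are bridges.

6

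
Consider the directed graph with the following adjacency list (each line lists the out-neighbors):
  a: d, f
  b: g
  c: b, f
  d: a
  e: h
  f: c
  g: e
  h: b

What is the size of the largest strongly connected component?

4

{b, e, g, h} are all mutually reachable — one SCC of size 4.
{c, f} are all mutually reachable — one SCC of size 2.
{a, d} are all mutually reachable — one SCC of size 2.
The largest has 4 vertices.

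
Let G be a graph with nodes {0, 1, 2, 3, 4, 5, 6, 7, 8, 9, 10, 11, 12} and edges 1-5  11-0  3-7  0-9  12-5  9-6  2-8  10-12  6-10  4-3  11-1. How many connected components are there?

Starting from 2 we can reach 2, 8. That is one component of size 2.
Starting from 3 we can reach 3, 4, 7. That is one component of size 3.
Starting from 0 we can reach 0, 1, 5, 6, 9, 10, 11, 12. That is one component of size 8.
Total: 3 components.

3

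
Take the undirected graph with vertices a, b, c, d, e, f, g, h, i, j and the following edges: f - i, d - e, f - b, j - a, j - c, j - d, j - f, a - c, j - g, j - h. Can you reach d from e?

Yes

From e we can reach a, b, c, d, e, f, g, h, i, j, which includes d.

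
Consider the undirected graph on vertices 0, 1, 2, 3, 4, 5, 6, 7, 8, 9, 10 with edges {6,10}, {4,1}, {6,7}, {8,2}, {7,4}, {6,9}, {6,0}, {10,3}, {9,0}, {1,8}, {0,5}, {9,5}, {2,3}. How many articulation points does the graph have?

1

Removing 6 increases the component count from 1 to 2, so 6 is a cut vertex.
By contrast removing 4 leaves 1 component; it is not a cut vertex. No other vertex is a cut vertex either.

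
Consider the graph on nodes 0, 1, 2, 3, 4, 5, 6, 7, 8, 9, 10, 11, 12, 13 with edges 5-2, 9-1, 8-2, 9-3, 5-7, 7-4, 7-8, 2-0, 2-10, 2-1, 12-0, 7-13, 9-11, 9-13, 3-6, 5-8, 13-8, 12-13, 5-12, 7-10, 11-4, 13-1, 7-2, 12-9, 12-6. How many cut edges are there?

0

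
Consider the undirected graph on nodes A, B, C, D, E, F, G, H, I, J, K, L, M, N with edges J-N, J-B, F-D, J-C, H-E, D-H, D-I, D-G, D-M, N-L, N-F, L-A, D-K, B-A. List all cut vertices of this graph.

Removing D increases the component count from 1 to 6, so D is a cut vertex.
Removing F increases the component count from 1 to 2, so F is a cut vertex.
Removing H increases the component count from 1 to 2, so H is a cut vertex.
Likewise J, N are cut vertices.
By contrast removing I leaves 1 component; it is not a cut vertex. No other vertex is a cut vertex either.

D, F, H, J, N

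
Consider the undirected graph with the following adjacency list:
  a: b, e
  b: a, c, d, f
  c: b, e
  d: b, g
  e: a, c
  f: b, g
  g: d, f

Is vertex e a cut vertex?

Deleting e leaves 1 component (was 1) (its neighbors a, c remain connected to each other), so e is not a cut vertex.

No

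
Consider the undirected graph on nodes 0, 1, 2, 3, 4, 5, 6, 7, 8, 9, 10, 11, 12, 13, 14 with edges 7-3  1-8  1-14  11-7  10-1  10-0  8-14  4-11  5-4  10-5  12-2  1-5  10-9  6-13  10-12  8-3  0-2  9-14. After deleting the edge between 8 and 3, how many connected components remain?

8 and 3 are still connected via 8-1-5-4-11-7-3, so the component count stays at 2.

2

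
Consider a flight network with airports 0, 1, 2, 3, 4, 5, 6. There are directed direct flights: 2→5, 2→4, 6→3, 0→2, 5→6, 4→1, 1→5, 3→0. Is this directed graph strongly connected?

Yes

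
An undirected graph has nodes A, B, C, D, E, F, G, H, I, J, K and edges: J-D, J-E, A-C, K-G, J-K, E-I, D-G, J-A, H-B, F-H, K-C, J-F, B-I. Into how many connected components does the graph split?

Starting from A we can reach A, B, C, D, E, F, G, H, I, J, K. That is one component of size 11.
Total: 1 component.

1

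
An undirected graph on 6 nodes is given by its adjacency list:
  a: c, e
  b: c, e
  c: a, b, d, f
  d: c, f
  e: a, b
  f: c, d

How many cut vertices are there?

1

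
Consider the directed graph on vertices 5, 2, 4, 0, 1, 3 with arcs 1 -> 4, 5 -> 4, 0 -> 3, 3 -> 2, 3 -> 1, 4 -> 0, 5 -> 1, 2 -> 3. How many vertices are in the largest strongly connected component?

{0, 1, 2, 3, 4} are all mutually reachable — one SCC of size 5.
{5} is an SCC by itself.
The largest has 5 vertices.

5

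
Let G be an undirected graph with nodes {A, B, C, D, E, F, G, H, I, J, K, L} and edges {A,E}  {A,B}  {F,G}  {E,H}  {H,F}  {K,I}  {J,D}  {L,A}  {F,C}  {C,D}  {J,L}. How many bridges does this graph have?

The edges on the cycle J-L-A-E-H-F-C-D-J are not bridges since each lies on that cycle.
But removing B–A disconnects B from A; removing K–I disconnects K from I; removing G–F disconnects G from F — these are bridges.
That makes 3 bridges.

3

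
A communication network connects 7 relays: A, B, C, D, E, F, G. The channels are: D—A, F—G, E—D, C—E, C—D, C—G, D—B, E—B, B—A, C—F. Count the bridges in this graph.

0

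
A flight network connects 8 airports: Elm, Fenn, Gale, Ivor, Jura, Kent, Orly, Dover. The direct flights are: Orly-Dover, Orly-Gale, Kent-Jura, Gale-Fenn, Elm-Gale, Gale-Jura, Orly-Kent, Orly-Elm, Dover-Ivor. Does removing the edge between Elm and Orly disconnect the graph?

No

After removing Elm-Orly, the path Elm-Gale-Orly still connects them, so the edge is not a bridge.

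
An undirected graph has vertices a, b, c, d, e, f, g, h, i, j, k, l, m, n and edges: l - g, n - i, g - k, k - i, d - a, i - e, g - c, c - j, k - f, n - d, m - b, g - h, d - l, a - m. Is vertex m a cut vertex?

Deleting m raises the number of components from 1 to 2, so m is a cut vertex.

Yes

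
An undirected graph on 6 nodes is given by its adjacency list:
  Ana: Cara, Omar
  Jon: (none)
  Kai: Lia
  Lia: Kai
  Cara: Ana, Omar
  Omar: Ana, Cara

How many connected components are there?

3

Jon is isolated — a component by itself.
Starting from Kai we can reach Kai, Lia. That is one component of size 2.
Starting from Ana we can reach Ana, Cara, Omar. That is one component of size 3.
Total: 3 components.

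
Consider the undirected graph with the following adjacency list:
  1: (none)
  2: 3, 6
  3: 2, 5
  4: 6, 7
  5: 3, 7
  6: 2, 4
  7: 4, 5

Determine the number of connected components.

2

1 is isolated — a component by itself.
Starting from 2 we can reach 2, 3, 4, 5, 6, 7. That is one component of size 6.
Total: 2 components.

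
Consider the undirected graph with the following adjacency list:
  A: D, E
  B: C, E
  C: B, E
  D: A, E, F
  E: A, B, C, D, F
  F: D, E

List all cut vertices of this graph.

E

Removing E increases the component count from 1 to 2, so E is a cut vertex.
By contrast removing A leaves 1 component; it is not a cut vertex. No other vertex is a cut vertex either.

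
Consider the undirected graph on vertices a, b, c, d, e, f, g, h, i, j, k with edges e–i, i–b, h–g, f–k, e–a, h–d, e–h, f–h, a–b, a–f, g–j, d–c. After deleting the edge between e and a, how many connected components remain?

1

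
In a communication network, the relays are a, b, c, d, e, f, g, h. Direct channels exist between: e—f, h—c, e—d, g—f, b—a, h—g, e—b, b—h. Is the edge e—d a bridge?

Removing e—d leaves no path between e and d: the component count goes from 1 to 2. So it is a bridge.

Yes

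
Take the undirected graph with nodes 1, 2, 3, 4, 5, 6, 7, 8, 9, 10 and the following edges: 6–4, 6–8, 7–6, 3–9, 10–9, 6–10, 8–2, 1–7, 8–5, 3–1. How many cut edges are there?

4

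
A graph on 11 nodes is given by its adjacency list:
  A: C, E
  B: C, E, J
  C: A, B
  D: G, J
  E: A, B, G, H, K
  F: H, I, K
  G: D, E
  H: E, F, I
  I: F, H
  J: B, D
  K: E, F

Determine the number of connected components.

Starting from A we can reach A, B, C, D, E, F, G, H, I, J, K. That is one component of size 11.
Total: 1 component.

1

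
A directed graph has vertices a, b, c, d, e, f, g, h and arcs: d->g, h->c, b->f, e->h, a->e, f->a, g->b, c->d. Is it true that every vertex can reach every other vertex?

Yes

From c we can reach every vertex (a, b, c, d, e, f, g, h), and every vertex can reach c (a, b, c, d, e, f, g, h). So the whole graph is one strongly connected component.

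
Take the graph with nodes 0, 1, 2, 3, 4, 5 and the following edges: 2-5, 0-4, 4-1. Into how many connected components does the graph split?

3 is isolated — a component by itself.
Starting from 2 we can reach 2, 5. That is one component of size 2.
Starting from 0 we can reach 0, 1, 4. That is one component of size 3.
Total: 3 components.

3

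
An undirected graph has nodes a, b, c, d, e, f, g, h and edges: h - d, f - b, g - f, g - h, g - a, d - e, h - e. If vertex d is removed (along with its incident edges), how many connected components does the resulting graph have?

With d gone, the remaining components are: {c}; {a, b, e, f, g, h}.
That is 2 components.

2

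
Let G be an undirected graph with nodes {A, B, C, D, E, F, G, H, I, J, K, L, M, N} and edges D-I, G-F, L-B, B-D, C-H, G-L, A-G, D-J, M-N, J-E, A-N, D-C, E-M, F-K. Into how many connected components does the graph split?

1

Starting from A we can reach A, B, C, D, E, F, G, H, I, J, K, L, M, N. That is one component of size 14.
Total: 1 component.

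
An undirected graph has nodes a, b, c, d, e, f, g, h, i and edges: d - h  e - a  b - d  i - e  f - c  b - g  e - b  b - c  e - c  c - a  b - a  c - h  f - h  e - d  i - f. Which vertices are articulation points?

Removing b increases the component count from 1 to 2, so b is a cut vertex.
By contrast removing d leaves 1 component; it is not a cut vertex. No other vertex is a cut vertex either.

b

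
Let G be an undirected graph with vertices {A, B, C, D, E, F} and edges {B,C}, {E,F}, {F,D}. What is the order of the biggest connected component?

A is isolated — a component by itself.
Starting from B we can reach B, C. That is one component of size 2.
Starting from D we can reach D, E, F. That is one component of size 3.
The largest has 3 vertices.

3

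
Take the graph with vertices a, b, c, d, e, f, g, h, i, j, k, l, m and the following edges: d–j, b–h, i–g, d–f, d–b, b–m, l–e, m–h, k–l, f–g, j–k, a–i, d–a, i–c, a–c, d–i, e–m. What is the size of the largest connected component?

13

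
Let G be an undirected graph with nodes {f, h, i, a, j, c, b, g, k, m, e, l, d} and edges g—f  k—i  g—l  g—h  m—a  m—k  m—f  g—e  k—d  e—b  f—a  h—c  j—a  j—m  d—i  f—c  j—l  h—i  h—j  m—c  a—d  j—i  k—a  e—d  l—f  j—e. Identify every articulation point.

Removing e increases the component count from 1 to 2, so e is a cut vertex.
By contrast removing g leaves 1 component; it is not a cut vertex. No other vertex is a cut vertex either.

e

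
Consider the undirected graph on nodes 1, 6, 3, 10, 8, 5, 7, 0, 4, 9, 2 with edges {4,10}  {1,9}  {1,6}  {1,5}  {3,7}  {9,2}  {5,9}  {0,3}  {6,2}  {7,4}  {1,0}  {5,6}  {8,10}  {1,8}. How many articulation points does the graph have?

Removing 1 increases the component count from 1 to 2, so 1 is a cut vertex.
By contrast removing 4 leaves 1 component; it is not a cut vertex. No other vertex is a cut vertex either.

1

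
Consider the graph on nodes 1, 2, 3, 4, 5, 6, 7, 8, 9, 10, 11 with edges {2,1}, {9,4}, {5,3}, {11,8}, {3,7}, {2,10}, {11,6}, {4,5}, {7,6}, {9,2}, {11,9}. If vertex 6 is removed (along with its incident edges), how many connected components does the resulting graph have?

1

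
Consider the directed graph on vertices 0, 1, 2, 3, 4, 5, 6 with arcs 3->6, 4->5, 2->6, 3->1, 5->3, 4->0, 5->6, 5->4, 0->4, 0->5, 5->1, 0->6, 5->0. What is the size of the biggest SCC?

3

{0, 4, 5} are all mutually reachable — one SCC of size 3.
{6} is an SCC by itself.
{1} is an SCC by itself.
{2} is an SCC by itself.
{3} is an SCC by itself.
The largest has 3 vertices.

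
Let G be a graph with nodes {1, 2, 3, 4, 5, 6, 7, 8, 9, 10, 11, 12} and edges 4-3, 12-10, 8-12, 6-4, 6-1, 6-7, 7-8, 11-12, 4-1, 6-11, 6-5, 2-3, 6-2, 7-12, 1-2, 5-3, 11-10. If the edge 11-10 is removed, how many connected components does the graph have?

2

11 and 10 are still connected via 11-12-10, so the component count stays at 2.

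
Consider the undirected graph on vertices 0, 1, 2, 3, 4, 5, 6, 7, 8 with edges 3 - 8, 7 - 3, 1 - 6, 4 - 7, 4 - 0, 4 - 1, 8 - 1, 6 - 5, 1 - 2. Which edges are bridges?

The edges on the cycle 4-7-3-8-1-4 are not bridges since each lies on that cycle.
But removing 6 - 5 disconnects 6 from 5; removing 1 - 6 disconnects 1 from 6; removing 2 - 1 disconnects 2 from 1; removing 4 - 0 disconnects 4 from 0 — these are bridges.

0-4, 1-2, 1-6, 5-6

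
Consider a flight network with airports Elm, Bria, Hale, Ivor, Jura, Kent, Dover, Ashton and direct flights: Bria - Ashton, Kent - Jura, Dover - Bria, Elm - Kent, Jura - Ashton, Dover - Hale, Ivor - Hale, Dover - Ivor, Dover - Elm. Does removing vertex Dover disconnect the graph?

Yes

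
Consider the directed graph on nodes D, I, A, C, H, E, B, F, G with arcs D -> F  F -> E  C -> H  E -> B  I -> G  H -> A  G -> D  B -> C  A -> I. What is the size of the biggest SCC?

{A, B, C, D, E, F, G, H, I} are all mutually reachable — one SCC of size 9.
The largest has 9 vertices.

9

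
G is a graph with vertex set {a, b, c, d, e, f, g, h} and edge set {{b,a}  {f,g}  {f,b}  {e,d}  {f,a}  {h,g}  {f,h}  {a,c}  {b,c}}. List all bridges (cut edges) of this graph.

The edges on the cycle f-h-g-f are not bridges since each lies on that cycle.
But removing e - d disconnects e from d — this is a bridge.

d-e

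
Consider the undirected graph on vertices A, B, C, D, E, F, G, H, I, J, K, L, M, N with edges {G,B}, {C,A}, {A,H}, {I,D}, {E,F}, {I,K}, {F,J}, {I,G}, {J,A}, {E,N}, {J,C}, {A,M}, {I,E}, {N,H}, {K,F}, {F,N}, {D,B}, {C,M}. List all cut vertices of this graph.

I

Removing I increases the component count from 2 to 3, so I is a cut vertex.
By contrast removing J leaves 2 components; it is not a cut vertex. No other vertex is a cut vertex either.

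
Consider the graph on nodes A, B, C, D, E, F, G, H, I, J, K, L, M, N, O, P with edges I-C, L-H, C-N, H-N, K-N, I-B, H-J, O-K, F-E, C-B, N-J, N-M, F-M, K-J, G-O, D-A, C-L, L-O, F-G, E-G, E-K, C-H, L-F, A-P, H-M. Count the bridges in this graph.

2

The edges on the cycle L-F-E-G-O-L are not bridges since each lies on that cycle.
But removing D-A disconnects D from A; removing A-P disconnects A from P — these are bridges.
That makes 2 bridges.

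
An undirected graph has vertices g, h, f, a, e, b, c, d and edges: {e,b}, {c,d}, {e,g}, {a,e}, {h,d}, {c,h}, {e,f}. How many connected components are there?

2

Starting from c we can reach c, d, h. That is one component of size 3.
Starting from a we can reach a, b, e, f, g. That is one component of size 5.
Total: 2 components.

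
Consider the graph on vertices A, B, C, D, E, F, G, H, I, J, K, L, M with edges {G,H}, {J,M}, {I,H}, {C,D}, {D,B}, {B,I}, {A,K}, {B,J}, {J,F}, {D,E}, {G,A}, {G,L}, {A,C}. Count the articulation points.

Removing A increases the component count from 1 to 2, so A is a cut vertex.
Removing B increases the component count from 1 to 2, so B is a cut vertex.
Removing D increases the component count from 1 to 2, so D is a cut vertex.
Likewise G, J are cut vertices.
By contrast removing F leaves 1 component; it is not a cut vertex. No other vertex is a cut vertex either.

5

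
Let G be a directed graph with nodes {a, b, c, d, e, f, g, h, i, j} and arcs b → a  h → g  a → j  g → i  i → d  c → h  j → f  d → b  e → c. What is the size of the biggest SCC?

{d} is an SCC by itself.
{i} is an SCC by itself.
{c} is an SCC by itself.
{b} is an SCC by itself.
{a} is an SCC by itself.
(and 5 more singleton SCCs)
The largest has 1 vertex.

1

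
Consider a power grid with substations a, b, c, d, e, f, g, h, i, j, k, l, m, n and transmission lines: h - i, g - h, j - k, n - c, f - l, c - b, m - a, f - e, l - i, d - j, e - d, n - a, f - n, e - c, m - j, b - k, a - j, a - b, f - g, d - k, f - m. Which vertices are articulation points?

f

Removing f increases the component count from 1 to 2, so f is a cut vertex.
By contrast removing b leaves 1 component; it is not a cut vertex. No other vertex is a cut vertex either.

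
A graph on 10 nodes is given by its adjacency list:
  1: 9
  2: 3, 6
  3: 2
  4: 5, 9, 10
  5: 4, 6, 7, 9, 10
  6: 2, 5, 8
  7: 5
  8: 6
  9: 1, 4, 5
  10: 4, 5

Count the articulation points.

4

Removing 2 increases the component count from 1 to 2, so 2 is a cut vertex.
Removing 5 increases the component count from 1 to 3, so 5 is a cut vertex.
Removing 6 increases the component count from 1 to 3, so 6 is a cut vertex.
Likewise 9 is a cut vertex.
By contrast removing 3 leaves 1 component; it is not a cut vertex. No other vertex is a cut vertex either.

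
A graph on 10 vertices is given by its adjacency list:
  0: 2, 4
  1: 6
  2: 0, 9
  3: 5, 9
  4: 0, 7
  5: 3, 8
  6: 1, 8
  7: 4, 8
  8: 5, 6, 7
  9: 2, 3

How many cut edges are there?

2

The edges on the cycle 0-4-7-8-5-3-9-2-0 are not bridges since each lies on that cycle.
But removing 6-8 disconnects 6 from 8; removing 6-1 disconnects 6 from 1 — these are bridges.
That makes 2 bridges.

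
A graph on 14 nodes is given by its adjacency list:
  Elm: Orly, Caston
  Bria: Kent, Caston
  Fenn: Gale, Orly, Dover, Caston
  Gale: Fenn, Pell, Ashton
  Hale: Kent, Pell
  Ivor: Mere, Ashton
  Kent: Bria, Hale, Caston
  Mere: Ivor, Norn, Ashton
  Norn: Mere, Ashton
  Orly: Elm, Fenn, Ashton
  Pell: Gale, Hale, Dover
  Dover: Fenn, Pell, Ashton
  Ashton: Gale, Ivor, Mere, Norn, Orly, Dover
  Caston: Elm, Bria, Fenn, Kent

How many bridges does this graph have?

0

The edges on the cycle Kent-Bria-Caston-Kent are not bridges since each lies on that cycle.
Every edge lies on some cycle, so there are no bridges.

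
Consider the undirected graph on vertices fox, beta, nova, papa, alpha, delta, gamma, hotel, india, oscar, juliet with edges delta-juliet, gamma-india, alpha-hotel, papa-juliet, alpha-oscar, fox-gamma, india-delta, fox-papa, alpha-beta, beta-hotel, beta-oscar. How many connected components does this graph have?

3

nova is isolated — a component by itself.
Starting from beta we can reach beta, alpha, hotel, oscar. That is one component of size 4.
Starting from fox we can reach fox, papa, delta, gamma, india, juliet. That is one component of size 6.
Total: 3 components.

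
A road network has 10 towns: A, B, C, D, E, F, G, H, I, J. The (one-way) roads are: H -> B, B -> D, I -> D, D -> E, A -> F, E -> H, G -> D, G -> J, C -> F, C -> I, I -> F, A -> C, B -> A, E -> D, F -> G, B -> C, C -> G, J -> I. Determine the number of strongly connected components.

1

{A, B, C, D, E, F, G, H, I, J} are all mutually reachable — one SCC of size 10.
That gives 1 strongly connected component.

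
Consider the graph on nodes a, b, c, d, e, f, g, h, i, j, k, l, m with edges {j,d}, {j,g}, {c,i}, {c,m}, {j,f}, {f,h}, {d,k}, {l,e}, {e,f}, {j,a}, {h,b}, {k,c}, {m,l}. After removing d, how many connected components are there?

With d gone, the remaining components are: {a, b, c, e, f, g, h, i, j, k, l, m}.
That is 1 component.

1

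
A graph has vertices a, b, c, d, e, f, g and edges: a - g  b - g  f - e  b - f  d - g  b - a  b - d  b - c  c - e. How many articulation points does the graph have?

1

Removing b increases the component count from 1 to 2, so b is a cut vertex.
By contrast removing a leaves 1 component; it is not a cut vertex. No other vertex is a cut vertex either.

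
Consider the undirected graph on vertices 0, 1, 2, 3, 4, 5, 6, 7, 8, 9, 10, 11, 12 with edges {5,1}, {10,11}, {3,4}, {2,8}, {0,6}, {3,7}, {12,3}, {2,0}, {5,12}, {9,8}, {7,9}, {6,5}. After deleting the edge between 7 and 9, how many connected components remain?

2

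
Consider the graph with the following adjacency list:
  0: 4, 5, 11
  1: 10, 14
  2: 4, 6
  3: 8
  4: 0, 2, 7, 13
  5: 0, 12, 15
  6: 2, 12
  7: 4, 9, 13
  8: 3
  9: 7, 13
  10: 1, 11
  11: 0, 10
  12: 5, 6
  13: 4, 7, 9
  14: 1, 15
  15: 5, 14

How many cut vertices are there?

1

Removing 4 increases the component count from 2 to 3, so 4 is a cut vertex.
By contrast removing 8 leaves 2 components; it is not a cut vertex. No other vertex is a cut vertex either.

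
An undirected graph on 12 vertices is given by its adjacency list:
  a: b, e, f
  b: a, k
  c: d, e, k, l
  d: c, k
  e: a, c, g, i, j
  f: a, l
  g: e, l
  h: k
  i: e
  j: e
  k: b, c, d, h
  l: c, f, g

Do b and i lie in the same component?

From b we can reach a, b, c, d, e, f, g, h, i, j, k, l, which includes i.

Yes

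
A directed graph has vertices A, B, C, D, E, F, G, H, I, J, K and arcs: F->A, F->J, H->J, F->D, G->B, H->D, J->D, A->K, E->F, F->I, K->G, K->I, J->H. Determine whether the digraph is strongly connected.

No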